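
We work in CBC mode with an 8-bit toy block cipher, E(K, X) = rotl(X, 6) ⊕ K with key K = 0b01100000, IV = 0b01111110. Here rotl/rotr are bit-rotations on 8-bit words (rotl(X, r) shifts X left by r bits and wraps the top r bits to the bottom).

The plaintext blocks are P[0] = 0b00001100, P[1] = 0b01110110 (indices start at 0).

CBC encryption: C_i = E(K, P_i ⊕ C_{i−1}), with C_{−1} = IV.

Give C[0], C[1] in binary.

C[0]: P[0] ⊕ 0b01111110 = 0b01110010; E(K, 0b01110010) = 0b11111100.
C[1]: P[1] ⊕ 0b11111100 = 0b10001010; E(K, 0b10001010) = 0b11000010.

C[0] = 0b11111100, C[1] = 0b11000010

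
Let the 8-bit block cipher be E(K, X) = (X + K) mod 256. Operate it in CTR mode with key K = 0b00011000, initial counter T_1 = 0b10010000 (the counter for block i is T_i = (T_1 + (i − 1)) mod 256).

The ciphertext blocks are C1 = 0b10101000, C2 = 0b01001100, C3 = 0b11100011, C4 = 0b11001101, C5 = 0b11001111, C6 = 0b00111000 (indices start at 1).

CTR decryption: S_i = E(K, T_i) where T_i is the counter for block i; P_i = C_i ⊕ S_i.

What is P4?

P4 = 0b01100110

P4: T = 0b10010011, S = E(K, T) = 0b10101011; 0b11001101 ⊕ 0b10101011 = 0b01100110.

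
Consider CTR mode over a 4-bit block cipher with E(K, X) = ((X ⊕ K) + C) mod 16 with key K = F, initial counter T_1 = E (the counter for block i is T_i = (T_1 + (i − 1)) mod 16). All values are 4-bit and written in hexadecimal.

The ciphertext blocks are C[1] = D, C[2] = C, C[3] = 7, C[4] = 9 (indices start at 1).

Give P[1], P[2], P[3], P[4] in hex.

CTR decryption: S_i = E(K, T_i) where T_i is the counter for block i; P_i = C_i ⊕ S_i.
P[1]: T = E, S = E(K, T) = D; D ⊕ D = 0.
P[2]: T = F, S = E(K, T) = C; C ⊕ C = 0.
P[3]: T = 0, S = E(K, T) = B; 7 ⊕ B = C.
P[4]: T = 1, S = E(K, T) = A; 9 ⊕ A = 3.

P[1] = 0, P[2] = 0, P[3] = C, P[4] = 3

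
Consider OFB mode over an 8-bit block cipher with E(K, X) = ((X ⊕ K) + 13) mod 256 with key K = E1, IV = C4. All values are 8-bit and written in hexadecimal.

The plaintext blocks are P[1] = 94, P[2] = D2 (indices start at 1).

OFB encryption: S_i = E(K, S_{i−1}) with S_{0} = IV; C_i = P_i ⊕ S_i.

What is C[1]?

C[1] = AC

C[1]: S = E(K, C4) = 38; 94 ⊕ 38 = AC.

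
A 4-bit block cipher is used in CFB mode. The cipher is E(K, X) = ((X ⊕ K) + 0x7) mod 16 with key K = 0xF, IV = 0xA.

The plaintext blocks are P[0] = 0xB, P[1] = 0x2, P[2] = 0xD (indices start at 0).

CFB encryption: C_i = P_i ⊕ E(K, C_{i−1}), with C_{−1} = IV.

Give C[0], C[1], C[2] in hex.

C[0]: E(K, 0xA) = 0xC; 0xB ⊕ 0xC = 0x7.
C[1]: E(K, 0x7) = 0xF; 0x2 ⊕ 0xF = 0xD.
C[2]: E(K, 0xD) = 0x9; 0xD ⊕ 0x9 = 0x4.

C[0] = 0x7, C[1] = 0xD, C[2] = 0x4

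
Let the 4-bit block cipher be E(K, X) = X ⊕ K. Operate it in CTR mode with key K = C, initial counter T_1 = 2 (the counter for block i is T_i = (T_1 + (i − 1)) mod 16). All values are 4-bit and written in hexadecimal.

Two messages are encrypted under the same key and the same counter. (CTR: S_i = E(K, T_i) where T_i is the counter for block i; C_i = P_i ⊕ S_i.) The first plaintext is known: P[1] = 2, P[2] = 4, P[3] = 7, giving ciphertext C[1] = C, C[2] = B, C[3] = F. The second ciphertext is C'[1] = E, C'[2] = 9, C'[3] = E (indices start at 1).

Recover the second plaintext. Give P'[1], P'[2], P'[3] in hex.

P'[1] = 0, P'[2] = 6, P'[3] = 6

In CTR with a reused counter, both messages share the same keystream S_i, so C_i ⊕ C'_i = P_i ⊕ P'_i and thus P'_i = P_i ⊕ C_i ⊕ C'_i.
P'[1]: 2 ⊕ C ⊕ E = 0.
P'[2]: 4 ⊕ B ⊕ 9 = 6.
P'[3]: 7 ⊕ F ⊕ E = 6.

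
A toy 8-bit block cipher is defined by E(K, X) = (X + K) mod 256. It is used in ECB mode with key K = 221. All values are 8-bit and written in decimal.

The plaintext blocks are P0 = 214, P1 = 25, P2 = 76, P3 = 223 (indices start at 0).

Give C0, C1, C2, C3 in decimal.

C0 = 179, C1 = 246, C2 = 41, C3 = 188

ECB encryption: C_i = E(K, P_i).
C0: E(K, 214) = 179.
C1: E(K, 25) = 246.
C2: E(K, 76) = 41.
C3: E(K, 223) = 188.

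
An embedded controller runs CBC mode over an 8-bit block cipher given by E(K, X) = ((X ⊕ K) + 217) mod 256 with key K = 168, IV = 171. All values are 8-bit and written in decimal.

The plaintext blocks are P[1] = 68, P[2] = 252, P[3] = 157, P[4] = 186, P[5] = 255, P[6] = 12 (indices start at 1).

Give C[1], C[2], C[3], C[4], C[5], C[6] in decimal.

CBC encryption: C_i = E(K, P_i ⊕ C_{i−1}), with C_{0} = IV.
C[1]: P[1] ⊕ 171 = 239; E(K, 239) = 32.
C[2]: P[2] ⊕ 32 = 220; E(K, 220) = 77.
C[3]: P[3] ⊕ 77 = 208; E(K, 208) = 81.
C[4]: P[4] ⊕ 81 = 235; E(K, 235) = 28.
C[5]: P[5] ⊕ 28 = 227; E(K, 227) = 36.
C[6]: P[6] ⊕ 36 = 40; E(K, 40) = 89.

C[1] = 32, C[2] = 77, C[3] = 81, C[4] = 28, C[5] = 36, C[6] = 89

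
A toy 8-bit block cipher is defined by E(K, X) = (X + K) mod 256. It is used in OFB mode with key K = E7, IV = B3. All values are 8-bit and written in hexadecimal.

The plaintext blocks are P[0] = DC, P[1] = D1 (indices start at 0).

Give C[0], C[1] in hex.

OFB encryption: S_i = E(K, S_{i−1}) with S_{−1} = IV; C_i = P_i ⊕ S_i.
C[0]: S = E(K, B3) = 9A; DC ⊕ 9A = 46.
C[1]: S = E(K, 9A) = 81; D1 ⊕ 81 = 50.

C[0] = 46, C[1] = 50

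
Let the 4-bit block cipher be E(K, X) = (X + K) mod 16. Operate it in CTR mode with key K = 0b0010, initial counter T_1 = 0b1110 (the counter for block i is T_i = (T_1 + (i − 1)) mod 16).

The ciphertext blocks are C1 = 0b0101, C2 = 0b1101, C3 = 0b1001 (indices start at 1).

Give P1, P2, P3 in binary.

P1 = 0b0101, P2 = 0b1100, P3 = 0b1011

CTR decryption: S_i = E(K, T_i) where T_i is the counter for block i; P_i = C_i ⊕ S_i.
P1: T = 0b1110, S = E(K, T) = 0b0000; 0b0101 ⊕ 0b0000 = 0b0101.
P2: T = 0b1111, S = E(K, T) = 0b0001; 0b1101 ⊕ 0b0001 = 0b1100.
P3: T = 0b0000, S = E(K, T) = 0b0010; 0b1001 ⊕ 0b0010 = 0b1011.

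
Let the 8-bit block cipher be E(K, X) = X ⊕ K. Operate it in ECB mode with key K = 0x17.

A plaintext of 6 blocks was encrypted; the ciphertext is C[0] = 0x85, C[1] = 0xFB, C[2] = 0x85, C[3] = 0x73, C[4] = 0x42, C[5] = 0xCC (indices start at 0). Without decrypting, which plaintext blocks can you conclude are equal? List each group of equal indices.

ECB encrypts each block independently with the same key, so equal ciphertext blocks imply equal plaintext blocks.
C[0] = C[2] = 0x85, so P[0] = P[2].

P[0] = P[2]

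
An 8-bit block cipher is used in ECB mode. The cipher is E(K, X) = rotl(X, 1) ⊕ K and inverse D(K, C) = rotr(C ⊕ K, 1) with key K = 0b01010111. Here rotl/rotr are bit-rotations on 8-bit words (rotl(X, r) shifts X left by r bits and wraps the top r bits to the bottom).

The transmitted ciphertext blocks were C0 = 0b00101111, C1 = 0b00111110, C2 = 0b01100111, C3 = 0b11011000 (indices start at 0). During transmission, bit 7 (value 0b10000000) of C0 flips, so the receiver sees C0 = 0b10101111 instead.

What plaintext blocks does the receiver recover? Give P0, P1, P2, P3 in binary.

ECB decryption: P_i = D(K, C_i).
Only C0 changed, to 0b10101111. In ECB, a change in C_i affects only P_i. Decrypting the received ciphertext:
P0: D(K, 0b10101111) = 0b01111100.
P1: D(K, 0b00111110) = 0b10110100.
P2: D(K, 0b01100111) = 0b00011000.
P3: D(K, 0b11011000) = 0b11000111.
Blocks that differ from the original plaintext: P0.

P0 = 0b01111100, P1 = 0b10110100, P2 = 0b00011000, P3 = 0b11000111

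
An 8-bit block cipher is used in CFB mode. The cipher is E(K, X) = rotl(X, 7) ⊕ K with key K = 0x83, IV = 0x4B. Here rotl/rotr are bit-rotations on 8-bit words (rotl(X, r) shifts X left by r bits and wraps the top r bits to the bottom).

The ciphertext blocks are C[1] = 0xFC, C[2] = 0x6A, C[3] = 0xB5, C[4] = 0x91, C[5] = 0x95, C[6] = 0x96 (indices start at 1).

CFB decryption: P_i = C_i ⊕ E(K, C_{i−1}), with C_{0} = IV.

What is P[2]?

P[2] = 0x97

P[2]: E(K, 0xFC) = 0xFD; 0x6A ⊕ 0xFD = 0x97.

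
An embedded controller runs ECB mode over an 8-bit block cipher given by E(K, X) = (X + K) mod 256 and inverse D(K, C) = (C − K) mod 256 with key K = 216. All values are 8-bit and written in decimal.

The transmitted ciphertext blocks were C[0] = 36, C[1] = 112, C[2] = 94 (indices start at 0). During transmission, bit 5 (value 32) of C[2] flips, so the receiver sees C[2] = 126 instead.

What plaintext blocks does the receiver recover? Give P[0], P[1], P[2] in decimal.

P[0] = 76, P[1] = 152, P[2] = 166

ECB decryption: P_i = D(K, C_i).
Only C[2] changed, to 126. In ECB, a change in C_i affects only P_i. Decrypting the received ciphertext:
P[0]: D(K, 36) = 76.
P[1]: D(K, 112) = 152.
P[2]: D(K, 126) = 166.
Blocks that differ from the original plaintext: P[2].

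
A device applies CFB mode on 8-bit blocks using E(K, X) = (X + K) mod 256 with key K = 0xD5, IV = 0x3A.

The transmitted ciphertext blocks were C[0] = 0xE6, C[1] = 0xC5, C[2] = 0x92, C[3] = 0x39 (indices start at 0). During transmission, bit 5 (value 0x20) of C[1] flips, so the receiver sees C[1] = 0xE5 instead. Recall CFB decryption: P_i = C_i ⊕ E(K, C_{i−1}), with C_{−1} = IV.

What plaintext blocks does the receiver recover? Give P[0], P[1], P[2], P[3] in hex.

P[0] = 0xE9, P[1] = 0x5E, P[2] = 0x28, P[3] = 0x5E

Only C[1] changed, to 0xE5. In CFB, a change in C_i flips the same bit in P_i and garbles P_{i+1}. Decrypting the received ciphertext:
P[0]: E(K, 0x3A) = 0x0F; 0xE6 ⊕ 0x0F = 0xE9.
P[1]: E(K, 0xE6) = 0xBB; 0xE5 ⊕ 0xBB = 0x5E.
P[2]: E(K, 0xE5) = 0xBA; 0x92 ⊕ 0xBA = 0x28.
P[3]: E(K, 0x92) = 0x67; 0x39 ⊕ 0x67 = 0x5E.
Blocks that differ from the original plaintext: P[1], P[2].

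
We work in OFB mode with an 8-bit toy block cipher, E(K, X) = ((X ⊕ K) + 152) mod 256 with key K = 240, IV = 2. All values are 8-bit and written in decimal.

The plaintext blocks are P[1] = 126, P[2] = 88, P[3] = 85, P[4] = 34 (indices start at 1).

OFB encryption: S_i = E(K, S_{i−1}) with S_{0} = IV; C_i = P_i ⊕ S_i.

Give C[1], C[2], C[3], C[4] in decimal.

C[1] = 244, C[2] = 74, C[3] = 47, C[4] = 0

C[1]: S = E(K, 2) = 138; 126 ⊕ 138 = 244.
C[2]: S = E(K, 138) = 18; 88 ⊕ 18 = 74.
C[3]: S = E(K, 18) = 122; 85 ⊕ 122 = 47.
C[4]: S = E(K, 122) = 34; 34 ⊕ 34 = 0.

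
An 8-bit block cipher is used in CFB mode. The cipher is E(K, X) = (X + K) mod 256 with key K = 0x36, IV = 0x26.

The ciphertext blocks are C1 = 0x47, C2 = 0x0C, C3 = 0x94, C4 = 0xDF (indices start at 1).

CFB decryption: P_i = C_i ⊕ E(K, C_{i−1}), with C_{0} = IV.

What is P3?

P3: E(K, 0x0C) = 0x42; 0x94 ⊕ 0x42 = 0xD6.

P3 = 0xD6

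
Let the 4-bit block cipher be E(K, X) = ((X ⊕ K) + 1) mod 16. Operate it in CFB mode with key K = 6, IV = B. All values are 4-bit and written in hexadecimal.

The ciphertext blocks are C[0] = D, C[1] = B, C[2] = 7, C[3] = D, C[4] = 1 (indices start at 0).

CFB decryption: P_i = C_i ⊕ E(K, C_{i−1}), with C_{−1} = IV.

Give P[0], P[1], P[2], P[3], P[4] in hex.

P[0] = 3, P[1] = 7, P[2] = 9, P[3] = F, P[4] = D

P[0]: E(K, B) = E; D ⊕ E = 3.
P[1]: E(K, D) = C; B ⊕ C = 7.
P[2]: E(K, B) = E; 7 ⊕ E = 9.
P[3]: E(K, 7) = 2; D ⊕ 2 = F.
P[4]: E(K, D) = C; 1 ⊕ C = D.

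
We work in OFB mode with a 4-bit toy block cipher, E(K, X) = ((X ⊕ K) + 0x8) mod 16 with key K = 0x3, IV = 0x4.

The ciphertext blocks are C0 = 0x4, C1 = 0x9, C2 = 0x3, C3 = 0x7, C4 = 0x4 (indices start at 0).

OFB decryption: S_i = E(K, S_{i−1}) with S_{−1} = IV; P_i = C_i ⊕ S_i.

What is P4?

P0: S = E(K, 0x4) = 0xF; 0x4 ⊕ 0xF = 0xB.
P1: S = E(K, 0xF) = 0x4; 0x9 ⊕ 0x4 = 0xD.
P2: S = E(K, 0x4) = 0xF; 0x3 ⊕ 0xF = 0xC.
P3: S = E(K, 0xF) = 0x4; 0x7 ⊕ 0x4 = 0x3.
P4: S = E(K, 0x4) = 0xF; 0x4 ⊕ 0xF = 0xB.

P4 = 0xB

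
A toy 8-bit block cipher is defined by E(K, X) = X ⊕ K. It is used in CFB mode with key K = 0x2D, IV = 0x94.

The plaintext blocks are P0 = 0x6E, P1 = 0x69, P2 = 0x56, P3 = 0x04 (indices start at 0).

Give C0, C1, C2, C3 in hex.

C0 = 0xD7, C1 = 0x93, C2 = 0xE8, C3 = 0xC1

CFB encryption: C_i = P_i ⊕ E(K, C_{i−1}), with C_{−1} = IV.
C0: E(K, 0x94) = 0xB9; 0x6E ⊕ 0xB9 = 0xD7.
C1: E(K, 0xD7) = 0xFA; 0x69 ⊕ 0xFA = 0x93.
C2: E(K, 0x93) = 0xBE; 0x56 ⊕ 0xBE = 0xE8.
C3: E(K, 0xE8) = 0xC5; 0x04 ⊕ 0xC5 = 0xC1.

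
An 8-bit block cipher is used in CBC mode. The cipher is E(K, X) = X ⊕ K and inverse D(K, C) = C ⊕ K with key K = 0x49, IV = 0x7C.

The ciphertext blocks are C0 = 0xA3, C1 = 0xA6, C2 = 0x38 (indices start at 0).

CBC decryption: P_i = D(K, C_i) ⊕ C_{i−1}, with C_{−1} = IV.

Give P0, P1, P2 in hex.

P0 = 0x96, P1 = 0x4C, P2 = 0xD7

P0: D(K, 0xA3) = 0xEA; 0xEA ⊕ 0x7C = 0x96.
P1: D(K, 0xA6) = 0xEF; 0xEF ⊕ 0xA3 = 0x4C.
P2: D(K, 0x38) = 0x71; 0x71 ⊕ 0xA6 = 0xD7.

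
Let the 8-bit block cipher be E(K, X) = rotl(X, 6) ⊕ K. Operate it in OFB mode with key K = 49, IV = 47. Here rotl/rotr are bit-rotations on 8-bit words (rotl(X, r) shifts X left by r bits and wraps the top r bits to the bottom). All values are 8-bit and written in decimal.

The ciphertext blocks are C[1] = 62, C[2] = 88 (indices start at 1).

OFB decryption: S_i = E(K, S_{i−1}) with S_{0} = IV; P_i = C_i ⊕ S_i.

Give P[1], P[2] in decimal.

P[1] = 196, P[2] = 215

P[1]: S = E(K, 47) = 250; 62 ⊕ 250 = 196.
P[2]: S = E(K, 250) = 143; 88 ⊕ 143 = 215.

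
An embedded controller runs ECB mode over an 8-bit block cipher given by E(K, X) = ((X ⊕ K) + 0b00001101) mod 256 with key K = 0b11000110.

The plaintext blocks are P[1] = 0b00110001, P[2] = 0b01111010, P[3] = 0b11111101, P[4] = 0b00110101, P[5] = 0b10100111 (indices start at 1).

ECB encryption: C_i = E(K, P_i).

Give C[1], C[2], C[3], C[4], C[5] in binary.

C[1]: E(K, 0b00110001) = 0b00000100.
C[2]: E(K, 0b01111010) = 0b11001001.
C[3]: E(K, 0b11111101) = 0b01001000.
C[4]: E(K, 0b00110101) = 0b00000000.
C[5]: E(K, 0b10100111) = 0b01101110.

C[1] = 0b00000100, C[2] = 0b11001001, C[3] = 0b01001000, C[4] = 0b00000000, C[5] = 0b01101110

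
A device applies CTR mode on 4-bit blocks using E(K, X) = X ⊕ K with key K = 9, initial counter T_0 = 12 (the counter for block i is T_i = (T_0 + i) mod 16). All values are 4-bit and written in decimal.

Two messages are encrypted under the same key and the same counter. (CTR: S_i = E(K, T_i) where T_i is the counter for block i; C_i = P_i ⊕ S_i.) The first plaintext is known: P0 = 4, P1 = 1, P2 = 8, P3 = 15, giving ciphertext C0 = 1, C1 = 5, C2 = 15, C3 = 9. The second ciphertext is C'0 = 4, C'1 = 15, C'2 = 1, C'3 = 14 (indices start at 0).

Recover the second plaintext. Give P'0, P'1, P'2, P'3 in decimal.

P'0 = 1, P'1 = 11, P'2 = 6, P'3 = 8

In CTR with a reused counter, both messages share the same keystream S_i, so C_i ⊕ C'_i = P_i ⊕ P'_i and thus P'_i = P_i ⊕ C_i ⊕ C'_i.
P'0: 4 ⊕ 1 ⊕ 4 = 1.
P'1: 1 ⊕ 5 ⊕ 15 = 11.
P'2: 8 ⊕ 15 ⊕ 1 = 6.
P'3: 15 ⊕ 9 ⊕ 14 = 8.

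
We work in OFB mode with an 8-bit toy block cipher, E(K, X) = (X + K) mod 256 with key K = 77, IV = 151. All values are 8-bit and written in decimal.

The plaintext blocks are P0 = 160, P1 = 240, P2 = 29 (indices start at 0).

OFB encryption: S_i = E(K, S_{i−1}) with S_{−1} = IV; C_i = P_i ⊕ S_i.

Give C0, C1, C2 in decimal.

C0 = 68, C1 = 193, C2 = 99

C0: S = E(K, 151) = 228; 160 ⊕ 228 = 68.
C1: S = E(K, 228) = 49; 240 ⊕ 49 = 193.
C2: S = E(K, 49) = 126; 29 ⊕ 126 = 99.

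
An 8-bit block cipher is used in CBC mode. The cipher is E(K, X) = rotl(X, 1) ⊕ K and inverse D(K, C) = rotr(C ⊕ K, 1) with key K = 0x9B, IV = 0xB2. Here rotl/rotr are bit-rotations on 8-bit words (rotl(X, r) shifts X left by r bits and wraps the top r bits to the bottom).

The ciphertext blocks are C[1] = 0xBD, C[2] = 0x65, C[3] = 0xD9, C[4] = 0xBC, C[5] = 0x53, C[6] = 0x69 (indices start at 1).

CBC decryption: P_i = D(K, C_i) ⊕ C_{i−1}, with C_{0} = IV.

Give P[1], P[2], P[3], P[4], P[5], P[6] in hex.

P[1] = 0xA1, P[2] = 0xC2, P[3] = 0x44, P[4] = 0x4A, P[5] = 0xD8, P[6] = 0x2A

P[1]: D(K, 0xBD) = 0x13; 0x13 ⊕ 0xB2 = 0xA1.
P[2]: D(K, 0x65) = 0x7F; 0x7F ⊕ 0xBD = 0xC2.
P[3]: D(K, 0xD9) = 0x21; 0x21 ⊕ 0x65 = 0x44.
P[4]: D(K, 0xBC) = 0x93; 0x93 ⊕ 0xD9 = 0x4A.
P[5]: D(K, 0x53) = 0x64; 0x64 ⊕ 0xBC = 0xD8.
P[6]: D(K, 0x69) = 0x79; 0x79 ⊕ 0x53 = 0x2A.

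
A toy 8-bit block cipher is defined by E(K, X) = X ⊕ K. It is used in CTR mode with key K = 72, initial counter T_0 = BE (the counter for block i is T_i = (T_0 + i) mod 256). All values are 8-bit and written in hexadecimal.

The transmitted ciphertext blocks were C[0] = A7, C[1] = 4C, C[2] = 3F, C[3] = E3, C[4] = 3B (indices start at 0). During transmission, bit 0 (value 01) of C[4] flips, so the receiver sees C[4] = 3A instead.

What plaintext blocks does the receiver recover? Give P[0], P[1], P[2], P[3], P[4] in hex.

P[0] = 6B, P[1] = 81, P[2] = 8D, P[3] = 50, P[4] = 8A

CTR decryption: S_i = E(K, T_i) where T_i is the counter for block i; P_i = C_i ⊕ S_i.
Only C[4] changed, to 3A. In CTR, a change in C_i flips the same bit in P_i only; the keystream is unaffected. Decrypting the received ciphertext:
P[0]: T = BE, S = E(K, T) = CC; A7 ⊕ CC = 6B.
P[1]: T = BF, S = E(K, T) = CD; 4C ⊕ CD = 81.
P[2]: T = C0, S = E(K, T) = B2; 3F ⊕ B2 = 8D.
P[3]: T = C1, S = E(K, T) = B3; E3 ⊕ B3 = 50.
P[4]: T = C2, S = E(K, T) = B0; 3A ⊕ B0 = 8A.
Blocks that differ from the original plaintext: P[4].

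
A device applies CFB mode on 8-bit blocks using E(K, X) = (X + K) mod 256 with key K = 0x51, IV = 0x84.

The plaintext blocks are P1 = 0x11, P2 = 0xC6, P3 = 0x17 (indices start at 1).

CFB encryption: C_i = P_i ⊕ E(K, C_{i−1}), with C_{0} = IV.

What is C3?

C3 = 0x33

C1: E(K, 0x84) = 0xD5; 0x11 ⊕ 0xD5 = 0xC4.
C2: E(K, 0xC4) = 0x15; 0xC6 ⊕ 0x15 = 0xD3.
C3: E(K, 0xD3) = 0x24; 0x17 ⊕ 0x24 = 0x33.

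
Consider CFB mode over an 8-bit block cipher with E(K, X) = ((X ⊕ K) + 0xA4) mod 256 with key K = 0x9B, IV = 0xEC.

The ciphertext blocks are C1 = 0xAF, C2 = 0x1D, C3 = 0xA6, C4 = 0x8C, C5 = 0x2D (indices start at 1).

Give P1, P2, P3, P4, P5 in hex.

CFB decryption: P_i = C_i ⊕ E(K, C_{i−1}), with C_{0} = IV.
P1: E(K, 0xEC) = 0x1B; 0xAF ⊕ 0x1B = 0xB4.
P2: E(K, 0xAF) = 0xD8; 0x1D ⊕ 0xD8 = 0xC5.
P3: E(K, 0x1D) = 0x2A; 0xA6 ⊕ 0x2A = 0x8C.
P4: E(K, 0xA6) = 0xE1; 0x8C ⊕ 0xE1 = 0x6D.
P5: E(K, 0x8C) = 0xBB; 0x2D ⊕ 0xBB = 0x96.

P1 = 0xB4, P2 = 0xC5, P3 = 0x8C, P4 = 0x6D, P5 = 0x96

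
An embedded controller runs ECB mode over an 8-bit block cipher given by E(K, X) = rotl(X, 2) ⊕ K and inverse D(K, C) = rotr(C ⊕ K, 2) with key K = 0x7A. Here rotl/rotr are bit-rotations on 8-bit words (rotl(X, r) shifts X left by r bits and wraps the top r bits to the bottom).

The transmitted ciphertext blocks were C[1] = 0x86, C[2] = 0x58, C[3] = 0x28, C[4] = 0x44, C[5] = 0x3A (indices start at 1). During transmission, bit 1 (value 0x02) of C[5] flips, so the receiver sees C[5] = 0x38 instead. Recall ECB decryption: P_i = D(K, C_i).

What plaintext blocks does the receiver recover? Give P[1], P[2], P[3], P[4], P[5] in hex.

Only C[5] changed, to 0x38. In ECB, a change in C_i affects only P_i. Decrypting the received ciphertext:
P[1]: D(K, 0x86) = 0x3F.
P[2]: D(K, 0x58) = 0x88.
P[3]: D(K, 0x28) = 0x94.
P[4]: D(K, 0x44) = 0x8F.
P[5]: D(K, 0x38) = 0x90.
Blocks that differ from the original plaintext: P[5].

P[1] = 0x3F, P[2] = 0x88, P[3] = 0x94, P[4] = 0x8F, P[5] = 0x90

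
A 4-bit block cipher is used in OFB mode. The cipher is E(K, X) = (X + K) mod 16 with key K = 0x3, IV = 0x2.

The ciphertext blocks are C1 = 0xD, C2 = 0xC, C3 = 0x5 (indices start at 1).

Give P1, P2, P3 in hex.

OFB decryption: S_i = E(K, S_{i−1}) with S_{0} = IV; P_i = C_i ⊕ S_i.
P1: S = E(K, 0x2) = 0x5; 0xD ⊕ 0x5 = 0x8.
P2: S = E(K, 0x5) = 0x8; 0xC ⊕ 0x8 = 0x4.
P3: S = E(K, 0x8) = 0xB; 0x5 ⊕ 0xB = 0xE.

P1 = 0x8, P2 = 0x4, P3 = 0xE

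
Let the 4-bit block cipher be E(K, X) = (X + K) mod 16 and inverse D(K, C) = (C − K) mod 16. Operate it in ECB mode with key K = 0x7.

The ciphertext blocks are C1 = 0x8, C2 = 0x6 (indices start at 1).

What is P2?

P2 = 0xF

ECB decryption: P_i = D(K, C_i).
P2: D(K, 0x6) = 0xF.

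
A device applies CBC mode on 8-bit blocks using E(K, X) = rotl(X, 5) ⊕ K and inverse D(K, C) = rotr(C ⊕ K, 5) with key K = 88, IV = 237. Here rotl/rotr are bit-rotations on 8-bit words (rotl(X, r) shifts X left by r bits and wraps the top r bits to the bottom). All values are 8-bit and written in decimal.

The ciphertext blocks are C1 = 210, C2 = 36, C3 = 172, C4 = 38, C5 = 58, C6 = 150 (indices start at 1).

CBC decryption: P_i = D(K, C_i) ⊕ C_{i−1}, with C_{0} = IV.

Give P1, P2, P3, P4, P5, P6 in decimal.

P1: D(K, 210) = 84; 84 ⊕ 237 = 185.
P2: D(K, 36) = 227; 227 ⊕ 210 = 49.
P3: D(K, 172) = 167; 167 ⊕ 36 = 131.
P4: D(K, 38) = 243; 243 ⊕ 172 = 95.
P5: D(K, 58) = 19; 19 ⊕ 38 = 53.
P6: D(K, 150) = 118; 118 ⊕ 58 = 76.

P1 = 185, P2 = 49, P3 = 131, P4 = 95, P5 = 53, P6 = 76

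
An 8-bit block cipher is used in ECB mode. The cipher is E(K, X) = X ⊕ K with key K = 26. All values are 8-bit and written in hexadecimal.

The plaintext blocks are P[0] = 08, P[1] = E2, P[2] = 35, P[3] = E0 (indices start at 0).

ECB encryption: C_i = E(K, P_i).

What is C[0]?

C[0] = 2E

C[0]: E(K, 08) = 2E.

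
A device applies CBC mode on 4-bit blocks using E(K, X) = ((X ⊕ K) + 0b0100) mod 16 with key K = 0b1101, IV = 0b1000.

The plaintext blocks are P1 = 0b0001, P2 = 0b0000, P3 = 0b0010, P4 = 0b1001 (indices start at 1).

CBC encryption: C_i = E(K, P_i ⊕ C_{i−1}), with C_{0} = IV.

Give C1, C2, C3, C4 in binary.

C1: P1 ⊕ 0b1000 = 0b1001; E(K, 0b1001) = 0b1000.
C2: P2 ⊕ 0b1000 = 0b1000; E(K, 0b1000) = 0b1001.
C3: P3 ⊕ 0b1001 = 0b1011; E(K, 0b1011) = 0b1010.
C4: P4 ⊕ 0b1010 = 0b0011; E(K, 0b0011) = 0b0010.

C1 = 0b1000, C2 = 0b1001, C3 = 0b1010, C4 = 0b0010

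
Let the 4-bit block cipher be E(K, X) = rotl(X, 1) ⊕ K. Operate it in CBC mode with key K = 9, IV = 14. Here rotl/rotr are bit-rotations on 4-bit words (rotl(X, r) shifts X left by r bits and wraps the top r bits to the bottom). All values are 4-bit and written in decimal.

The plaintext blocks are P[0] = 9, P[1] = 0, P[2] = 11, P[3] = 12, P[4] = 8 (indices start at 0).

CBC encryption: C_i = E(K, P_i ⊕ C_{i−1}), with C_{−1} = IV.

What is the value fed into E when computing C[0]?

7

C[0]: P[0] ⊕ 14 = 7; E(K, 7) = 7.
So the input to E for block [0] is 7.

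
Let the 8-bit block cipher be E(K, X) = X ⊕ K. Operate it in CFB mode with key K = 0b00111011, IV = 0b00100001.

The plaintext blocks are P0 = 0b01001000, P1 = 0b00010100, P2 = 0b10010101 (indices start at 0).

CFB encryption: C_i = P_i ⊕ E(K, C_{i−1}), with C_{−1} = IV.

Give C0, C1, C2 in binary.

C0: E(K, 0b00100001) = 0b00011010; 0b01001000 ⊕ 0b00011010 = 0b01010010.
C1: E(K, 0b01010010) = 0b01101001; 0b00010100 ⊕ 0b01101001 = 0b01111101.
C2: E(K, 0b01111101) = 0b01000110; 0b10010101 ⊕ 0b01000110 = 0b11010011.

C0 = 0b01010010, C1 = 0b01111101, C2 = 0b11010011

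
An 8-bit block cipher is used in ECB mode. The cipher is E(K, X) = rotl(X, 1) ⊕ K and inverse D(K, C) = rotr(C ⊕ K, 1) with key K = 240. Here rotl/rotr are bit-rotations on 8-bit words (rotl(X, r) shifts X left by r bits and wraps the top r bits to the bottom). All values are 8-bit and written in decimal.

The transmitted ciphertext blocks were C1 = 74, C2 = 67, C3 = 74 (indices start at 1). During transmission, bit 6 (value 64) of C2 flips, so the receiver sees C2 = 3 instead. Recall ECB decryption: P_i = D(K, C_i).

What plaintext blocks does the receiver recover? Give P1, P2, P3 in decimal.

Only C2 changed, to 3. In ECB, a change in C_i affects only P_i. Decrypting the received ciphertext:
P1: D(K, 74) = 93.
P2: D(K, 3) = 249.
P3: D(K, 74) = 93.
Blocks that differ from the original plaintext: P2.

P1 = 93, P2 = 249, P3 = 93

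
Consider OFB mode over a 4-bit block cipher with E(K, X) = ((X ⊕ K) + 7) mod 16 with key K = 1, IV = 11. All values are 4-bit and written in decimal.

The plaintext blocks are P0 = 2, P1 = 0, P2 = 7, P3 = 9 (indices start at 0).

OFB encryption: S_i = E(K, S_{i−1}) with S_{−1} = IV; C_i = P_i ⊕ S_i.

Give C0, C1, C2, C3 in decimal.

C0 = 3, C1 = 7, C2 = 10, C3 = 10

C0: S = E(K, 11) = 1; 2 ⊕ 1 = 3.
C1: S = E(K, 1) = 7; 0 ⊕ 7 = 7.
C2: S = E(K, 7) = 13; 7 ⊕ 13 = 10.
C3: S = E(K, 13) = 3; 9 ⊕ 3 = 10.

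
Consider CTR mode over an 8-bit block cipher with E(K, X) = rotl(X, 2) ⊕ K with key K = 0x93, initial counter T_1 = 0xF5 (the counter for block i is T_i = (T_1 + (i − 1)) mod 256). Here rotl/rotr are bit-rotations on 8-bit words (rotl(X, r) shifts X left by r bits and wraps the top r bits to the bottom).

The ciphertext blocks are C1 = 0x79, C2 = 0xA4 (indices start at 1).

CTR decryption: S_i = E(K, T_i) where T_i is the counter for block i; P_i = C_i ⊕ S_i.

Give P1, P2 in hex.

P1: T = 0xF5, S = E(K, T) = 0x44; 0x79 ⊕ 0x44 = 0x3D.
P2: T = 0xF6, S = E(K, T) = 0x48; 0xA4 ⊕ 0x48 = 0xEC.

P1 = 0x3D, P2 = 0xEC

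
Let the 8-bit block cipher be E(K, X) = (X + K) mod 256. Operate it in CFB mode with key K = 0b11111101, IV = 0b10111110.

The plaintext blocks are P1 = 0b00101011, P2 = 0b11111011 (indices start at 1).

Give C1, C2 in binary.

C1 = 0b10010000, C2 = 0b01110110

CFB encryption: C_i = P_i ⊕ E(K, C_{i−1}), with C_{0} = IV.
C1: E(K, 0b10111110) = 0b10111011; 0b00101011 ⊕ 0b10111011 = 0b10010000.
C2: E(K, 0b10010000) = 0b10001101; 0b11111011 ⊕ 0b10001101 = 0b01110110.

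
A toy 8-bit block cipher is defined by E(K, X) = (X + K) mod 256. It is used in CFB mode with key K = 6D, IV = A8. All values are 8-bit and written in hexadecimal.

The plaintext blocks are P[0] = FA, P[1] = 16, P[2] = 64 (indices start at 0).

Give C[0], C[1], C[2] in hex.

C[0] = EF, C[1] = 4A, C[2] = D3

CFB encryption: C_i = P_i ⊕ E(K, C_{i−1}), with C_{−1} = IV.
C[0]: E(K, A8) = 15; FA ⊕ 15 = EF.
C[1]: E(K, EF) = 5C; 16 ⊕ 5C = 4A.
C[2]: E(K, 4A) = B7; 64 ⊕ B7 = D3.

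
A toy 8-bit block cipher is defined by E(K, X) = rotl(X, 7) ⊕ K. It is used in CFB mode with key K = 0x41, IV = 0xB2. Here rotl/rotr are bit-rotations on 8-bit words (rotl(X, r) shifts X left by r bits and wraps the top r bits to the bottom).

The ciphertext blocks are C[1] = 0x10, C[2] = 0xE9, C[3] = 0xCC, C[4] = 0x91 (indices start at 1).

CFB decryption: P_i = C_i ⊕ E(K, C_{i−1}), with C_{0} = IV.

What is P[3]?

P[3]: E(K, 0xE9) = 0xB5; 0xCC ⊕ 0xB5 = 0x79.

P[3] = 0x79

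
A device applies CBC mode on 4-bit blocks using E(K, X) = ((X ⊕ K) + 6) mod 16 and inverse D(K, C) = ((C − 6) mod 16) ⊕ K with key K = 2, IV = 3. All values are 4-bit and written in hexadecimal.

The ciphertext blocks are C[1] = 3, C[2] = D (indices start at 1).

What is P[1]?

CBC decryption: P_i = D(K, C_i) ⊕ C_{i−1}, with C_{0} = IV.
P[1]: D(K, 3) = F; F ⊕ 3 = C.

P[1] = C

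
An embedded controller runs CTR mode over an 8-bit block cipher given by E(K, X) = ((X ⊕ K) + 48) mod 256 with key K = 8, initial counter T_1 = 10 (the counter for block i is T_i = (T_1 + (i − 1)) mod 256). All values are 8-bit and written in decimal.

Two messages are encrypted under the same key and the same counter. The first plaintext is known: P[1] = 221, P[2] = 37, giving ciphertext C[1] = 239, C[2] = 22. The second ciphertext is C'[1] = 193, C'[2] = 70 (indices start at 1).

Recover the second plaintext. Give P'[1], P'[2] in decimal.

P'[1] = 243, P'[2] = 117

In CTR with a reused counter, both messages share the same keystream S_i, so C_i ⊕ C'_i = P_i ⊕ P'_i and thus P'_i = P_i ⊕ C_i ⊕ C'_i.
P'[1]: 221 ⊕ 239 ⊕ 193 = 243.
P'[2]: 37 ⊕ 22 ⊕ 70 = 117.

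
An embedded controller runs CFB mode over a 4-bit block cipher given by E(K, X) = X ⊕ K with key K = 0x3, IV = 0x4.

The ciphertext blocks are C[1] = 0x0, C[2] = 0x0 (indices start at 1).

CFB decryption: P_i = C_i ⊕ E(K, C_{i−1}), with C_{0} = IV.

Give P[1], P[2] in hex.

P[1] = 0x7, P[2] = 0x3

P[1]: E(K, 0x4) = 0x7; 0x0 ⊕ 0x7 = 0x7.
P[2]: E(K, 0x0) = 0x3; 0x0 ⊕ 0x3 = 0x3.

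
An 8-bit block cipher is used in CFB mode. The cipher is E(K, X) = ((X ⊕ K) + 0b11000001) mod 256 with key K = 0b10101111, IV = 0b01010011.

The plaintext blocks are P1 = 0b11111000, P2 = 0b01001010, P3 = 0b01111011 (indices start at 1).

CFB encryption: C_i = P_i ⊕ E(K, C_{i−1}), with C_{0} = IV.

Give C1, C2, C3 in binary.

C1: E(K, 0b01010011) = 0b10111101; 0b11111000 ⊕ 0b10111101 = 0b01000101.
C2: E(K, 0b01000101) = 0b10101011; 0b01001010 ⊕ 0b10101011 = 0b11100001.
C3: E(K, 0b11100001) = 0b00001111; 0b01111011 ⊕ 0b00001111 = 0b01110100.

C1 = 0b01000101, C2 = 0b11100001, C3 = 0b01110100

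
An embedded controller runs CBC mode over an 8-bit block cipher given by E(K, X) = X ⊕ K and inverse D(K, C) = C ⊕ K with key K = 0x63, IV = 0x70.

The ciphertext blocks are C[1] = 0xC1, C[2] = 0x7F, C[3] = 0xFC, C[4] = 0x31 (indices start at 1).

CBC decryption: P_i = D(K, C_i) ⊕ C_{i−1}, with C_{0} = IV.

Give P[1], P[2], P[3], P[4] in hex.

P[1]: D(K, 0xC1) = 0xA2; 0xA2 ⊕ 0x70 = 0xD2.
P[2]: D(K, 0x7F) = 0x1C; 0x1C ⊕ 0xC1 = 0xDD.
P[3]: D(K, 0xFC) = 0x9F; 0x9F ⊕ 0x7F = 0xE0.
P[4]: D(K, 0x31) = 0x52; 0x52 ⊕ 0xFC = 0xAE.

P[1] = 0xD2, P[2] = 0xDD, P[3] = 0xE0, P[4] = 0xAE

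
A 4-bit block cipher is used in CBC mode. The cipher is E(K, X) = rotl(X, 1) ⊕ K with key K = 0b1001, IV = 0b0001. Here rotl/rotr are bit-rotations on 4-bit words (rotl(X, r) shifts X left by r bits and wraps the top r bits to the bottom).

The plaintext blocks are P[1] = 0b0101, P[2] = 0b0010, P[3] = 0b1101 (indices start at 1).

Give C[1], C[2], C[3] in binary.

CBC encryption: C_i = E(K, P_i ⊕ C_{i−1}), with C_{0} = IV.
C[1]: P[1] ⊕ 0b0001 = 0b0100; E(K, 0b0100) = 0b0001.
C[2]: P[2] ⊕ 0b0001 = 0b0011; E(K, 0b0011) = 0b1111.
C[3]: P[3] ⊕ 0b1111 = 0b0010; E(K, 0b0010) = 0b1101.

C[1] = 0b0001, C[2] = 0b1111, C[3] = 0b1101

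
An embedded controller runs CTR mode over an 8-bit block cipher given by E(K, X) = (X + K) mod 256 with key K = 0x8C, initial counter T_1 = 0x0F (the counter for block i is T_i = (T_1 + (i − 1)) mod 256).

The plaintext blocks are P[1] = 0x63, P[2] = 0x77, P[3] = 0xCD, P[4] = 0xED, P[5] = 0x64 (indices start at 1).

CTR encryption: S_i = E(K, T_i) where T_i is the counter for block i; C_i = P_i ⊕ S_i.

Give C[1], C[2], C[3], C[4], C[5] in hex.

C[1]: T = 0x0F, S = E(K, T) = 0x9B; 0x63 ⊕ 0x9B = 0xF8.
C[2]: T = 0x10, S = E(K, T) = 0x9C; 0x77 ⊕ 0x9C = 0xEB.
C[3]: T = 0x11, S = E(K, T) = 0x9D; 0xCD ⊕ 0x9D = 0x50.
C[4]: T = 0x12, S = E(K, T) = 0x9E; 0xED ⊕ 0x9E = 0x73.
C[5]: T = 0x13, S = E(K, T) = 0x9F; 0x64 ⊕ 0x9F = 0xFB.

C[1] = 0xF8, C[2] = 0xEB, C[3] = 0x50, C[4] = 0x73, C[5] = 0xFB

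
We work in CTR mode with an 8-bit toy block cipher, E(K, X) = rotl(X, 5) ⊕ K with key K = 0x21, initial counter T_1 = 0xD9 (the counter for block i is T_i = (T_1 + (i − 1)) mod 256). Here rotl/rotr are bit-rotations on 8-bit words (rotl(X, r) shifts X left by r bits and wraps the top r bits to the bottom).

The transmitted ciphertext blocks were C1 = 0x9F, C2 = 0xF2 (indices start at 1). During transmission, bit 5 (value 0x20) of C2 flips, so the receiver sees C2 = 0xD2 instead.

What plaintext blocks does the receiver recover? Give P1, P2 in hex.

CTR decryption: S_i = E(K, T_i) where T_i is the counter for block i; P_i = C_i ⊕ S_i.
Only C2 changed, to 0xD2. In CTR, a change in C_i flips the same bit in P_i only; the keystream is unaffected. Decrypting the received ciphertext:
P1: T = 0xD9, S = E(K, T) = 0x1A; 0x9F ⊕ 0x1A = 0x85.
P2: T = 0xDA, S = E(K, T) = 0x7A; 0xD2 ⊕ 0x7A = 0xA8.
Blocks that differ from the original plaintext: P2.

P1 = 0x85, P2 = 0xA8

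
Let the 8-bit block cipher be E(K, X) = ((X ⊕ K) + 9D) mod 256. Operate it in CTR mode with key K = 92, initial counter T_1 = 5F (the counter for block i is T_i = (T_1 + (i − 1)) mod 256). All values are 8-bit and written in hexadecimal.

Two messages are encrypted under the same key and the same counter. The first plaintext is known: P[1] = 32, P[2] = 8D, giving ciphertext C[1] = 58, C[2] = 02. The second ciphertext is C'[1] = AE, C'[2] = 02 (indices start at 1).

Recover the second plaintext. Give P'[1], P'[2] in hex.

P'[1] = C4, P'[2] = 8D

In CTR with a reused counter, both messages share the same keystream S_i, so C_i ⊕ C'_i = P_i ⊕ P'_i and thus P'_i = P_i ⊕ C_i ⊕ C'_i.
P'[1]: 32 ⊕ 58 ⊕ AE = C4.
P'[2]: 8D ⊕ 02 ⊕ 02 = 8D.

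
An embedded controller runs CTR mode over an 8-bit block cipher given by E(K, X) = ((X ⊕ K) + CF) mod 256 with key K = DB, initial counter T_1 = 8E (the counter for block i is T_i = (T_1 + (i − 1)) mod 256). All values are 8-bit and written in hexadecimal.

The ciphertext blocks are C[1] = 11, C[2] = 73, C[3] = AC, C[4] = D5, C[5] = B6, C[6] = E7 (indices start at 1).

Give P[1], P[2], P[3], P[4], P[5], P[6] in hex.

CTR decryption: S_i = E(K, T_i) where T_i is the counter for block i; P_i = C_i ⊕ S_i.
P[1]: T = 8E, S = E(K, T) = 24; 11 ⊕ 24 = 35.
P[2]: T = 8F, S = E(K, T) = 23; 73 ⊕ 23 = 50.
P[3]: T = 90, S = E(K, T) = 1A; AC ⊕ 1A = B6.
P[4]: T = 91, S = E(K, T) = 19; D5 ⊕ 19 = CC.
P[5]: T = 92, S = E(K, T) = 18; B6 ⊕ 18 = AE.
P[6]: T = 93, S = E(K, T) = 17; E7 ⊕ 17 = F0.

P[1] = 35, P[2] = 50, P[3] = B6, P[4] = CC, P[5] = AE, P[6] = F0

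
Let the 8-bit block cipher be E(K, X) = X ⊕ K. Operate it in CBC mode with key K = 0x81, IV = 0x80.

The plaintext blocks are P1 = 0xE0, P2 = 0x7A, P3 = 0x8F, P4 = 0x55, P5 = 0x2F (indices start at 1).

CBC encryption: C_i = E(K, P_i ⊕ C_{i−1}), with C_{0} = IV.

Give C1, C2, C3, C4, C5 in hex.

C1: P1 ⊕ 0x80 = 0x60; E(K, 0x60) = 0xE1.
C2: P2 ⊕ 0xE1 = 0x9B; E(K, 0x9B) = 0x1A.
C3: P3 ⊕ 0x1A = 0x95; E(K, 0x95) = 0x14.
C4: P4 ⊕ 0x14 = 0x41; E(K, 0x41) = 0xC0.
C5: P5 ⊕ 0xC0 = 0xEF; E(K, 0xEF) = 0x6E.

C1 = 0xE1, C2 = 0x1A, C3 = 0x14, C4 = 0xC0, C5 = 0x6E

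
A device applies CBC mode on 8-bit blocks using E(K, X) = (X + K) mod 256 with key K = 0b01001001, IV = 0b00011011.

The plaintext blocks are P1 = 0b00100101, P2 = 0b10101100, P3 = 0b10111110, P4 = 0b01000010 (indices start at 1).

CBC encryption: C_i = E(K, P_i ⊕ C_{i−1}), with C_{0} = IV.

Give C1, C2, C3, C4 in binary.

C1 = 0b10000111, C2 = 0b01110100, C3 = 0b00010011, C4 = 0b10011010

C1: P1 ⊕ 0b00011011 = 0b00111110; E(K, 0b00111110) = 0b10000111.
C2: P2 ⊕ 0b10000111 = 0b00101011; E(K, 0b00101011) = 0b01110100.
C3: P3 ⊕ 0b01110100 = 0b11001010; E(K, 0b11001010) = 0b00010011.
C4: P4 ⊕ 0b00010011 = 0b01010001; E(K, 0b01010001) = 0b10011010.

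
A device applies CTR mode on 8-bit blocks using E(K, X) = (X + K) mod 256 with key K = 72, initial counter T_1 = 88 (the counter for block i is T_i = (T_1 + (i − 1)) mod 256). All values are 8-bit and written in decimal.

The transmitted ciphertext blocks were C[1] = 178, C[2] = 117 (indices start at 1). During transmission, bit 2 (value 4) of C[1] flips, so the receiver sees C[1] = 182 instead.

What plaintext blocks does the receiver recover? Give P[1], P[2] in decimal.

CTR decryption: S_i = E(K, T_i) where T_i is the counter for block i; P_i = C_i ⊕ S_i.
Only C[1] changed, to 182. In CTR, a change in C_i flips the same bit in P_i only; the keystream is unaffected. Decrypting the received ciphertext:
P[1]: T = 88, S = E(K, T) = 160; 182 ⊕ 160 = 22.
P[2]: T = 89, S = E(K, T) = 161; 117 ⊕ 161 = 212.
Blocks that differ from the original plaintext: P[1].

P[1] = 22, P[2] = 212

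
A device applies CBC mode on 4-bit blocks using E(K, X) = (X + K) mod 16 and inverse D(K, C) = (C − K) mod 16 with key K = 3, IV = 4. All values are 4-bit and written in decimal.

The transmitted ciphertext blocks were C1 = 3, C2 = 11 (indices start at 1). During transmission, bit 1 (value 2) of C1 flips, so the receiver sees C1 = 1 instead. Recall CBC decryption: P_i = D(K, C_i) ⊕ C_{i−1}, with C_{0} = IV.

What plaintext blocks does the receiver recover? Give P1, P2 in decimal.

Only C1 changed, to 1. In CBC, a change in C_i garbles P_i and flips the same bit in P_{i+1}. Decrypting the received ciphertext:
P1: D(K, 1) = 14; 14 ⊕ 4 = 10.
P2: D(K, 11) = 8; 8 ⊕ 1 = 9.
Blocks that differ from the original plaintext: P1, P2.

P1 = 10, P2 = 9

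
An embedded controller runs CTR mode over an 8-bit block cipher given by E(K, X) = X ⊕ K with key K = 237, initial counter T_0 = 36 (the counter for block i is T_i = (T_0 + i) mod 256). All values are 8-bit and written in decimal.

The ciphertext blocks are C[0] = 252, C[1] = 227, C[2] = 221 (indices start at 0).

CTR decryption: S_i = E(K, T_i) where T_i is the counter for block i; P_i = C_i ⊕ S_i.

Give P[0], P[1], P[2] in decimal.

P[0] = 53, P[1] = 43, P[2] = 22

P[0]: T = 36, S = E(K, T) = 201; 252 ⊕ 201 = 53.
P[1]: T = 37, S = E(K, T) = 200; 227 ⊕ 200 = 43.
P[2]: T = 38, S = E(K, T) = 203; 221 ⊕ 203 = 22.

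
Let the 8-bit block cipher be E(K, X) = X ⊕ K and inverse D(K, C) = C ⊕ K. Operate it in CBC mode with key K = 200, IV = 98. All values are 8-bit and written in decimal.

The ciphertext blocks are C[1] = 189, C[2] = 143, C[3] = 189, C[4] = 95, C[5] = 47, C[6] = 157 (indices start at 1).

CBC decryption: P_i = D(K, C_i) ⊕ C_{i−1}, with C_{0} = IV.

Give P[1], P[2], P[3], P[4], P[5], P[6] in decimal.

P[1]: D(K, 189) = 117; 117 ⊕ 98 = 23.
P[2]: D(K, 143) = 71; 71 ⊕ 189 = 250.
P[3]: D(K, 189) = 117; 117 ⊕ 143 = 250.
P[4]: D(K, 95) = 151; 151 ⊕ 189 = 42.
P[5]: D(K, 47) = 231; 231 ⊕ 95 = 184.
P[6]: D(K, 157) = 85; 85 ⊕ 47 = 122.

P[1] = 23, P[2] = 250, P[3] = 250, P[4] = 42, P[5] = 184, P[6] = 122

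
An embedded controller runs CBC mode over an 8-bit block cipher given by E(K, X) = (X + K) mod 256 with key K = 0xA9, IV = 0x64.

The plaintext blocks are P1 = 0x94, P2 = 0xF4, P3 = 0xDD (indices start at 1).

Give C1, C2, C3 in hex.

CBC encryption: C_i = E(K, P_i ⊕ C_{i−1}), with C_{0} = IV.
C1: P1 ⊕ 0x64 = 0xF0; E(K, 0xF0) = 0x99.
C2: P2 ⊕ 0x99 = 0x6D; E(K, 0x6D) = 0x16.
C3: P3 ⊕ 0x16 = 0xCB; E(K, 0xCB) = 0x74.

C1 = 0x99, C2 = 0x16, C3 = 0x74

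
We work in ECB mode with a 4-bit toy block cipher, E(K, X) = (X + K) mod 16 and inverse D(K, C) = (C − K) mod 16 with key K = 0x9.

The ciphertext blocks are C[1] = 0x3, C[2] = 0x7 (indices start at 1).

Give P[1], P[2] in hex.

ECB decryption: P_i = D(K, C_i).
P[1]: D(K, 0x3) = 0xA.
P[2]: D(K, 0x7) = 0xE.

P[1] = 0xA, P[2] = 0xE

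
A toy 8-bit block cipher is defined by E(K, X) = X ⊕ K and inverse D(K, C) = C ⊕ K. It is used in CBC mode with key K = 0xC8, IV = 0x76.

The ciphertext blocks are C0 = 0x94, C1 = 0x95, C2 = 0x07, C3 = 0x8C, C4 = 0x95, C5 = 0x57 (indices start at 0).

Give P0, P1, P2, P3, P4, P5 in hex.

P0 = 0x2A, P1 = 0xC9, P2 = 0x5A, P3 = 0x43, P4 = 0xD1, P5 = 0x0A

CBC decryption: P_i = D(K, C_i) ⊕ C_{i−1}, with C_{−1} = IV.
P0: D(K, 0x94) = 0x5C; 0x5C ⊕ 0x76 = 0x2A.
P1: D(K, 0x95) = 0x5D; 0x5D ⊕ 0x94 = 0xC9.
P2: D(K, 0x07) = 0xCF; 0xCF ⊕ 0x95 = 0x5A.
P3: D(K, 0x8C) = 0x44; 0x44 ⊕ 0x07 = 0x43.
P4: D(K, 0x95) = 0x5D; 0x5D ⊕ 0x8C = 0xD1.
P5: D(K, 0x57) = 0x9F; 0x9F ⊕ 0x95 = 0x0A.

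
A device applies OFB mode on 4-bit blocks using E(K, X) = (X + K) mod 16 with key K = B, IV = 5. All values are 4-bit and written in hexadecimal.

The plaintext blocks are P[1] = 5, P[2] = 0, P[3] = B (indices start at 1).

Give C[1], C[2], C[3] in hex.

C[1] = 5, C[2] = B, C[3] = D

OFB encryption: S_i = E(K, S_{i−1}) with S_{0} = IV; C_i = P_i ⊕ S_i.
C[1]: S = E(K, 5) = 0; 5 ⊕ 0 = 5.
C[2]: S = E(K, 0) = B; 0 ⊕ B = B.
C[3]: S = E(K, B) = 6; B ⊕ 6 = D.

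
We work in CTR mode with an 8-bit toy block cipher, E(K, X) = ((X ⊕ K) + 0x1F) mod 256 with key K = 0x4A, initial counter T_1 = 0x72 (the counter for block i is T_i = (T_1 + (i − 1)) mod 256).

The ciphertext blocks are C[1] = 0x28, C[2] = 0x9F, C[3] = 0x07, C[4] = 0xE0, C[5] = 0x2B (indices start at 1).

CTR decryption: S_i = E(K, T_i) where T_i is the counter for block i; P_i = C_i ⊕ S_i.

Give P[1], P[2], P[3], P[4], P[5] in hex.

P[1] = 0x7F, P[2] = 0xC7, P[3] = 0x5A, P[4] = 0xBE, P[5] = 0x70

P[1]: T = 0x72, S = E(K, T) = 0x57; 0x28 ⊕ 0x57 = 0x7F.
P[2]: T = 0x73, S = E(K, T) = 0x58; 0x9F ⊕ 0x58 = 0xC7.
P[3]: T = 0x74, S = E(K, T) = 0x5D; 0x07 ⊕ 0x5D = 0x5A.
P[4]: T = 0x75, S = E(K, T) = 0x5E; 0xE0 ⊕ 0x5E = 0xBE.
P[5]: T = 0x76, S = E(K, T) = 0x5B; 0x2B ⊕ 0x5B = 0x70.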